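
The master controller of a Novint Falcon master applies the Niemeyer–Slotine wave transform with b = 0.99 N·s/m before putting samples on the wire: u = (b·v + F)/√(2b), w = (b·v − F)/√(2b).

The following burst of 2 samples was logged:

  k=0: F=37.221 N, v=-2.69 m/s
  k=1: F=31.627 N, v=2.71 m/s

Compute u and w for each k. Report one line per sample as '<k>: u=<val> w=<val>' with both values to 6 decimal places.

k=0: b·v=0.99×(-2.69)=-2.663100; √(2b)=1.407125; u=(-2.663100+37.221)/1.407125=24.559230, w=(-2.663100−37.221)/1.407125=-28.344396
k=1: b·v=0.99×2.71=2.682900; √(2b)=1.407125; u=(2.682900+31.627)/1.407125=24.382984, w=(2.682900−31.627)/1.407125=-20.569676

0: u=24.559230 w=-28.344396
1: u=24.382984 w=-20.569676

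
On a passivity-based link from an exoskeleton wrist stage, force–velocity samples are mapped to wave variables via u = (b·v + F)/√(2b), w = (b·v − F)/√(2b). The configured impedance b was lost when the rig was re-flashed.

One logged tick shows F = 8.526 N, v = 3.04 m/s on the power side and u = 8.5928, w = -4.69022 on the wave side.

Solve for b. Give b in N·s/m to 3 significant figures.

b = 0.824 N·s/m

u + w = 3.9026;  u + w = √(2b)·v, so √(2b) = 3.9026/3.04 = 1.2837.
b = (√(2b))²/2 = 1.6480/2 = 0.8240.
(Check via u − w = 2F/√(2b): u − w = 13.2830, 2F/√(2b) = 13.2830.)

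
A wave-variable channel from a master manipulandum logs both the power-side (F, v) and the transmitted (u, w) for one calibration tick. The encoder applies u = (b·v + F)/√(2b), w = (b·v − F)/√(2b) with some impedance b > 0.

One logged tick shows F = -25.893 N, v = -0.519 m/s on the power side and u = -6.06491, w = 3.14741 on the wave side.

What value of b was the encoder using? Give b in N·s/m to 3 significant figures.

b = 15.8 N·s/m

u + w = -2.9175;  u + w = √(2b)·v, so √(2b) = -2.9175/(-0.519) = 5.6214.
b = (√(2b))²/2 = 31.6000/2 = 15.8000.
(Check via u − w = 2F/√(2b): u − w = -9.2123, 2F/√(2b) = -9.2123.)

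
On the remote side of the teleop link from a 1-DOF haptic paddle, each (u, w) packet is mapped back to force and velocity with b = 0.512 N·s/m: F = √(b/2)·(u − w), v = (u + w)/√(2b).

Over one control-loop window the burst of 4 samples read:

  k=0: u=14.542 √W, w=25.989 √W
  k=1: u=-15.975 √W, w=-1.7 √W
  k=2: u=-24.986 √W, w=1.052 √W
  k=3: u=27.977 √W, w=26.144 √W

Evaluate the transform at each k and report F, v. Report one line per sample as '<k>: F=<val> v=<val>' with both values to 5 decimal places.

0: F=-5.79177 v=40.05321
1: F=-7.22264 v=-17.46664
2: F=-13.17430 v=-23.65186
3: F=0.92743 v=53.48301

k=0: u−w=-11.44700, u+w=40.53100; √(b/2)=0.50596, √(2b)=1.01193; F=0.50596×(-11.447)=-5.79177, v=40.53100/1.01193=40.05321
k=1: u−w=-14.27500, u+w=-17.67500; √(b/2)=0.50596, √(2b)=1.01193; F=0.50596×(-14.275)=-7.22264, v=-17.67500/1.01193=-17.46664
k=2: u−w=-26.03800, u+w=-23.93400; √(b/2)=0.50596, √(2b)=1.01193; F=0.50596×(-26.038)=-13.17430, v=-23.93400/1.01193=-23.65186
k=3: u−w=1.83300, u+w=54.12100; √(b/2)=0.50596, √(2b)=1.01193; F=0.50596×1.833=0.92743, v=54.12100/1.01193=53.48301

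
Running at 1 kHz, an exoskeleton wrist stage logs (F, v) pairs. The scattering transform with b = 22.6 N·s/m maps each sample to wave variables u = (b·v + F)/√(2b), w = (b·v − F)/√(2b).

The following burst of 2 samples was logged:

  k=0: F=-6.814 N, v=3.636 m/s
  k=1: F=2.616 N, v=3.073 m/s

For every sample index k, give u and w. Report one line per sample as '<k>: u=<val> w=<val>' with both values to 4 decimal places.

0: u=11.2091 w=13.2361
1: u=10.7191 w=9.9409

k=0: b·v=22.6×3.636=82.1736; √(2b)=6.7231; u=(82.1736+(-6.814))/6.7231=11.2091, w=(82.1736−(-6.814))/6.7231=13.2361
k=1: b·v=22.6×3.073=69.4498; √(2b)=6.7231; u=(69.4498+2.616)/6.7231=10.7191, w=(69.4498−2.616)/6.7231=9.9409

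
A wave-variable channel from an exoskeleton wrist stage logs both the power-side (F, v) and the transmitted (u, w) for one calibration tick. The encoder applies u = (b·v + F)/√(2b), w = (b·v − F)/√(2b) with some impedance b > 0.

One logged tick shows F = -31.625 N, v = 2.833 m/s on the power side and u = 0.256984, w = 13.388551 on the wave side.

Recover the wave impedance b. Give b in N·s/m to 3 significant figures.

b = 11.6 N·s/m

u + w = 13.645535;  u + w = √(2b)·v, so √(2b) = 13.645535/2.833 = 4.816638.
b = (√(2b))²/2 = 23.200000/2 = 11.600000.
(Check via u − w = 2F/√(2b): u − w = -13.131567, 2F/√(2b) = -13.131566.)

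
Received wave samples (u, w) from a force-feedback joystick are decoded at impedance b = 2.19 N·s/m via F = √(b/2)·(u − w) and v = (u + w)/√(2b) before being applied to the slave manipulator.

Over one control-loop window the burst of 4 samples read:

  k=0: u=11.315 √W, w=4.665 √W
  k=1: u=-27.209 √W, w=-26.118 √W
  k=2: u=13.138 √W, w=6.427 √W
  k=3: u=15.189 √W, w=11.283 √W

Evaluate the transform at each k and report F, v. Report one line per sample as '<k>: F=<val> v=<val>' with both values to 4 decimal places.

0: F=6.9587 v=7.6355
1: F=-1.1416 v=-25.4806
2: F=7.0225 v=9.3485
3: F=4.0873 v=12.6488

k=0: u−w=6.6500, u+w=15.9800; √(b/2)=1.0464, √(2b)=2.0928; F=1.0464×6.65=6.9587, v=15.9800/2.0928=7.6355
k=1: u−w=-1.0910, u+w=-53.3270; √(b/2)=1.0464, √(2b)=2.0928; F=1.0464×(-1.091)=-1.1416, v=-53.3270/2.0928=-25.4806
k=2: u−w=6.7110, u+w=19.5650; √(b/2)=1.0464, √(2b)=2.0928; F=1.0464×6.711=7.0225, v=19.5650/2.0928=9.3485
k=3: u−w=3.9060, u+w=26.4720; √(b/2)=1.0464, √(2b)=2.0928; F=1.0464×3.906=4.0873, v=26.4720/2.0928=12.6488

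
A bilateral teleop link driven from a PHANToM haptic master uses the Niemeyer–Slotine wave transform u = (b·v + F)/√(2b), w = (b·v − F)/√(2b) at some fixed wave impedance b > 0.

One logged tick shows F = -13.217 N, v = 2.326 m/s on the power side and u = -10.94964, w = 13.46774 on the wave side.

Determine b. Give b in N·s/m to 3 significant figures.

b = 0.586 N·s/m

u + w = 2.5181;  u + w = √(2b)·v, so √(2b) = 2.5181/2.326 = 1.0826.
b = (√(2b))²/2 = 1.1720/2 = 0.5860.
(Check via u − w = 2F/√(2b): u − w = -24.4174, 2F/√(2b) = -24.4174.)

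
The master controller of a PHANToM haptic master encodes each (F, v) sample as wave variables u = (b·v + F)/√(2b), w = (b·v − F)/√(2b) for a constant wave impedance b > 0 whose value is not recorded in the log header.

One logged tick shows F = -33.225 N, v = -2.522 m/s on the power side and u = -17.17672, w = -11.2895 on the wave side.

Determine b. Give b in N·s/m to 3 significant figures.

b = 63.7 N·s/m

u + w = -28.4662;  u + w = √(2b)·v, so √(2b) = -28.4662/(-2.522) = 11.2872.
b = (√(2b))²/2 = 127.4000/2 = 63.7000.
(Check via u − w = 2F/√(2b): u − w = -5.8872, 2F/√(2b) = -5.8872.)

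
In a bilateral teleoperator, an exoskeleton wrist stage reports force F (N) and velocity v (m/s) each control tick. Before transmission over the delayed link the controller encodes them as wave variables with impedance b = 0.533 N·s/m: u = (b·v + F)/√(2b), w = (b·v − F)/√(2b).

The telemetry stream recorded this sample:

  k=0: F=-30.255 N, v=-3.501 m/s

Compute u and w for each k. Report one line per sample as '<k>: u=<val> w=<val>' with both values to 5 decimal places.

0: u=-31.11078 w=27.49609

k=0: b·v=0.533×(-3.501)=-1.86603; √(2b)=1.03247; u=(-1.86603+(-30.255))/1.03247=-31.11078, w=(-1.86603−(-30.255))/1.03247=27.49609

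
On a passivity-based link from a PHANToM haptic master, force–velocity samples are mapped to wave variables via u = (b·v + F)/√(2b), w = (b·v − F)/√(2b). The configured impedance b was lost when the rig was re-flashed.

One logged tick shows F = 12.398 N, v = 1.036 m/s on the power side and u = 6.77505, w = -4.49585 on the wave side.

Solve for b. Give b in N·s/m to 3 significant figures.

u + w = 2.27920;  u + w = √(2b)·v, so √(2b) = 2.27920/1.036 = 2.20000.
b = (√(2b))²/2 = 4.84000/2 = 2.42000.
(Check via u − w = 2F/√(2b): u − w = 11.27090, 2F/√(2b) = 11.27091.)

b = 2.42 N·s/m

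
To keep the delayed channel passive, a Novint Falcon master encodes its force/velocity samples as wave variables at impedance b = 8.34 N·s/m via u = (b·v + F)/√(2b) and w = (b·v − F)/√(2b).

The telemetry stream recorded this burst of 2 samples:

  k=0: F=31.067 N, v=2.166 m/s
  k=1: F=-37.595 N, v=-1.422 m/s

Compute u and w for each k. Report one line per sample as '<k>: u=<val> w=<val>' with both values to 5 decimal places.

k=0: b·v=8.34×2.166=18.06444; √(2b)=4.08412; u=(18.06444+31.067)/4.08412=12.02988, w=(18.06444−31.067)/4.08412=-3.18369
k=1: b·v=8.34×(-1.422)=-11.85948; √(2b)=4.08412; u=(-11.85948+(-37.595))/4.08412=-12.10898, w=(-11.85948−(-37.595))/4.08412=6.30137

0: u=12.02988 w=-3.18369
1: u=-12.10898 w=6.30137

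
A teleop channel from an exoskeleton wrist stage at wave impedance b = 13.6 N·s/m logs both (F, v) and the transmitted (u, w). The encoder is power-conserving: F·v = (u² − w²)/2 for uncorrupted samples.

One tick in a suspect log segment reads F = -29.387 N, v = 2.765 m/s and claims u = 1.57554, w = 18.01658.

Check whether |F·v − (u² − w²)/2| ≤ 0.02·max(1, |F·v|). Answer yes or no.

no

F·v = (-29.387)×2.765 = -81.2551 W.
(u² − w²)/2 = (2.4823 − 324.5972)/2 = -161.0574 W.
|Δ| = 79.8024;  2% of max(1, |F·v|) = 1.6251.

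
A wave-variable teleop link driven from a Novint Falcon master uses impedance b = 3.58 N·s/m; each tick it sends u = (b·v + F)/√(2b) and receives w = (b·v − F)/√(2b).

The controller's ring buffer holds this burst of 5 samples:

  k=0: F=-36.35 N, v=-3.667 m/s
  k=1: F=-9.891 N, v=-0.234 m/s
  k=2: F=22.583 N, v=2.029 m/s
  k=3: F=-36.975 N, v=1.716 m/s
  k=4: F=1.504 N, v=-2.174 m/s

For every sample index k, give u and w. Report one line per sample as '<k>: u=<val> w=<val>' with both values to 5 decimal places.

0: u=-18.49074 w=8.67852
1: u=-4.00951 w=3.38337
2: u=11.15428 w=-5.72505
3: u=-11.52235 w=16.11406
4: u=-2.34654 w=-3.47068

k=0: b·v=3.58×(-3.667)=-13.12786; √(2b)=2.67582; u=(-13.12786+(-36.35))/2.67582=-18.49074, w=(-13.12786−(-36.35))/2.67582=8.67852
k=1: b·v=3.58×(-0.234)=-0.83772; √(2b)=2.67582; u=(-0.83772+(-9.891))/2.67582=-4.00951, w=(-0.83772−(-9.891))/2.67582=3.38337
k=2: b·v=3.58×2.029=7.26382; √(2b)=2.67582; u=(7.26382+22.583)/2.67582=11.15428, w=(7.26382−22.583)/2.67582=-5.72505
k=3: b·v=3.58×1.716=6.14328; √(2b)=2.67582; u=(6.14328+(-36.975))/2.67582=-11.52235, w=(6.14328−(-36.975))/2.67582=16.11406
k=4: b·v=3.58×(-2.174)=-7.78292; √(2b)=2.67582; u=(-7.78292+1.504)/2.67582=-2.34654, w=(-7.78292−1.504)/2.67582=-3.47068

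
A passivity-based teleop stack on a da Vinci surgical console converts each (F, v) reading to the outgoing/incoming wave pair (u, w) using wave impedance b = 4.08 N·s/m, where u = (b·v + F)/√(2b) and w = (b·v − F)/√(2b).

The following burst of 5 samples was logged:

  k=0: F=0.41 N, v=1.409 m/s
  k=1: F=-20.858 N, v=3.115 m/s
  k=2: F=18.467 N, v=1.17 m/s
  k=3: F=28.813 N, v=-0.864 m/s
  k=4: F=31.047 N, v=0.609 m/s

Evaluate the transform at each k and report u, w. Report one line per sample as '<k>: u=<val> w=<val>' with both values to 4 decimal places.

0: u=2.1560 w=1.8689
1: u=-2.8527 w=11.7509
2: u=8.1358 w=-4.7936
3: u=8.8525 w=-11.3206
4: u=11.7384 w=-9.9988

k=0: b·v=4.08×1.409=5.7487; √(2b)=2.8566; u=(5.7487+0.41)/2.8566=2.1560, w=(5.7487−0.41)/2.8566=1.8689
k=1: b·v=4.08×3.115=12.7092; √(2b)=2.8566; u=(12.7092+(-20.858))/2.8566=-2.8527, w=(12.7092−(-20.858))/2.8566=11.7509
k=2: b·v=4.08×1.17=4.7736; √(2b)=2.8566; u=(4.7736+18.467)/2.8566=8.1358, w=(4.7736−18.467)/2.8566=-4.7936
k=3: b·v=4.08×(-0.864)=-3.5251; √(2b)=2.8566; u=(-3.5251+28.813)/2.8566=8.8525, w=(-3.5251−28.813)/2.8566=-11.3206
k=4: b·v=4.08×0.609=2.4847; √(2b)=2.8566; u=(2.4847+31.047)/2.8566=11.7384, w=(2.4847−31.047)/2.8566=-9.9988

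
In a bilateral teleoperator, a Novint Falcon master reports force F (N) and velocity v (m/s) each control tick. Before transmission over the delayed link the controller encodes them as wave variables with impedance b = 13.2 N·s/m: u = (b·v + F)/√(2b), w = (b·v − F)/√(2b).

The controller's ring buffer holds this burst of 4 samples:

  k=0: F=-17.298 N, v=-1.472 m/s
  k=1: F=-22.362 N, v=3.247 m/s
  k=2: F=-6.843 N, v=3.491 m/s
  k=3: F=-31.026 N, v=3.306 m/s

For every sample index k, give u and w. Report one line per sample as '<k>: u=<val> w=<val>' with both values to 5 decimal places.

0: u=-7.14826 w=-0.41502
1: u=3.98950 w=12.69389
2: u=7.63672 w=10.30036
3: u=2.45484 w=14.53169

k=0: b·v=13.2×(-1.472)=-19.43040; √(2b)=5.13809; u=(-19.43040+(-17.298))/5.13809=-7.14826, w=(-19.43040−(-17.298))/5.13809=-0.41502
k=1: b·v=13.2×3.247=42.86040; √(2b)=5.13809; u=(42.86040+(-22.362))/5.13809=3.98950, w=(42.86040−(-22.362))/5.13809=12.69389
k=2: b·v=13.2×3.491=46.08120; √(2b)=5.13809; u=(46.08120+(-6.843))/5.13809=7.63672, w=(46.08120−(-6.843))/5.13809=10.30036
k=3: b·v=13.2×3.306=43.63920; √(2b)=5.13809; u=(43.63920+(-31.026))/5.13809=2.45484, w=(43.63920−(-31.026))/5.13809=14.53169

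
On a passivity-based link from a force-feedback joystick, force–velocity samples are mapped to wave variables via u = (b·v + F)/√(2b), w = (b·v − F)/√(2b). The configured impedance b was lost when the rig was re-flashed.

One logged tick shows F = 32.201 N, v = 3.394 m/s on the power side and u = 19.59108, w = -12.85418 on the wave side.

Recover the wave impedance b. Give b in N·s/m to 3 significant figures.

b = 1.97 N·s/m

u + w = 6.73690;  u + w = √(2b)·v, so √(2b) = 6.73690/3.394 = 1.98494.
b = (√(2b))²/2 = 3.94000/2 = 1.97000.
(Check via u − w = 2F/√(2b): u − w = 32.44526, 2F/√(2b) = 32.44525.)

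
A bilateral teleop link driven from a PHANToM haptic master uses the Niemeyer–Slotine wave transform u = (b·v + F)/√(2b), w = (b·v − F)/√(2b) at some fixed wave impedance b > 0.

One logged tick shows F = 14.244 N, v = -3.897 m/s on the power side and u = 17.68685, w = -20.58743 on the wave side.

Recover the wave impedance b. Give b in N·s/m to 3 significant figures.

u + w = -2.90058;  u + w = √(2b)·v, so √(2b) = -2.90058/(-3.897) = 0.74431.
b = (√(2b))²/2 = 0.55400/2 = 0.27700.
(Check via u − w = 2F/√(2b): u − w = 38.27428, 2F/√(2b) = 38.27432.)

b = 0.277 N·s/m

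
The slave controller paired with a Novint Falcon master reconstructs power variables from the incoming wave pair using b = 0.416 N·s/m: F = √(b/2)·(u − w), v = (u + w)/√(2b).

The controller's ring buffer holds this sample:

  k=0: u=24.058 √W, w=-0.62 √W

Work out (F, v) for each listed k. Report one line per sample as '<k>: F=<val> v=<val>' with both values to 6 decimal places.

k=0: u−w=24.678000, u+w=23.438000; √(b/2)=0.456070, √(2b)=0.912140; F=0.456070×24.678=11.254900, v=23.438000/0.912140=25.695607

0: F=11.254900 v=25.695607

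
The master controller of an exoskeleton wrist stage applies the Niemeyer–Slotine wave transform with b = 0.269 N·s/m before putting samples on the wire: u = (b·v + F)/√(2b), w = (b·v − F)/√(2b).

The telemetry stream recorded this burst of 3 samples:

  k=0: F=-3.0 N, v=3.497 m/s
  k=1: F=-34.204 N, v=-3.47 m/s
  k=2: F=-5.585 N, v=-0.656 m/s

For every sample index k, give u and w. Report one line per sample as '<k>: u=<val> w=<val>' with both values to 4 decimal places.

k=0: b·v=0.269×3.497=0.9407; √(2b)=0.7335; u=(0.9407+(-3.0))/0.7335=-2.8076, w=(0.9407−(-3.0))/0.7335=5.3726
k=1: b·v=0.269×(-3.47)=-0.9334; √(2b)=0.7335; u=(-0.9334+(-34.204))/0.7335=-47.9048, w=(-0.9334−(-34.204))/0.7335=45.3596
k=2: b·v=0.269×(-0.656)=-0.1765; √(2b)=0.7335; u=(-0.1765+(-5.585))/0.7335=-7.8549, w=(-0.1765−(-5.585))/0.7335=7.3738

0: u=-2.8076 w=5.3726
1: u=-47.9048 w=45.3596
2: u=-7.8549 w=7.3738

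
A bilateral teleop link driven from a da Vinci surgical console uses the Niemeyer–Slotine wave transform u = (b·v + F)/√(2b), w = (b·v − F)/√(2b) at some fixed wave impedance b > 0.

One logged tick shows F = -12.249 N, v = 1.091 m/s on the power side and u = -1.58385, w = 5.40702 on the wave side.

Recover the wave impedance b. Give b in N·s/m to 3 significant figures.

u + w = 3.8232;  u + w = √(2b)·v, so √(2b) = 3.8232/1.091 = 3.5043.
b = (√(2b))²/2 = 12.2800/2 = 6.1400.
(Check via u − w = 2F/√(2b): u − w = -6.9909, 2F/√(2b) = -6.9909.)

b = 6.14 N·s/m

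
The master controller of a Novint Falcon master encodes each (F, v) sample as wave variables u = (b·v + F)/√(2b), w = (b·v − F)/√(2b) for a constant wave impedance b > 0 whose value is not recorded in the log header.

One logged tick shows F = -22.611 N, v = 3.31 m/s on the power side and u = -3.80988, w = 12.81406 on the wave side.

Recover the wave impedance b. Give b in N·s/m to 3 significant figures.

u + w = 9.00418;  u + w = √(2b)·v, so √(2b) = 9.00418/3.31 = 2.72030.
b = (√(2b))²/2 = 7.40001/2 = 3.70001.
(Check via u − w = 2F/√(2b): u − w = -16.62394, 2F/√(2b) = -16.62393.)

b = 3.7 N·s/m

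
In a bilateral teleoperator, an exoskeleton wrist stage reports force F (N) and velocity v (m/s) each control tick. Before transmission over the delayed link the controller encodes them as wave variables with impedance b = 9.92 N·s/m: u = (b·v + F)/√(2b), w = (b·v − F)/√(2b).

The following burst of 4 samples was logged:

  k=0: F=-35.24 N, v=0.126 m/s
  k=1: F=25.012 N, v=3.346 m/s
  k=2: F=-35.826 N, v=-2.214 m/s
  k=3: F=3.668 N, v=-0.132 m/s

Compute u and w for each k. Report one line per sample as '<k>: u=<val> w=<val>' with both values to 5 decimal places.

k=0: b·v=9.92×0.126=1.24992; √(2b)=4.45421; u=(1.24992+(-35.24))/4.45421=-7.63100, w=(1.24992−(-35.24))/4.45421=8.19223
k=1: b·v=9.92×3.346=33.19232; √(2b)=4.45421; u=(33.19232+25.012)/4.45421=13.06726, w=(33.19232−25.012)/4.45421=1.83654
k=2: b·v=9.92×(-2.214)=-21.96288; √(2b)=4.45421; u=(-21.96288+(-35.826))/4.45421=-12.97399, w=(-21.96288−(-35.826))/4.45421=3.11236
k=3: b·v=9.92×(-0.132)=-1.30944; √(2b)=4.45421; u=(-1.30944+3.668)/4.45421=0.52951, w=(-1.30944−3.668)/4.45421=-1.11747

0: u=-7.63100 w=8.19223
1: u=13.06726 w=1.83654
2: u=-12.97399 w=3.11236
3: u=0.52951 w=-1.11747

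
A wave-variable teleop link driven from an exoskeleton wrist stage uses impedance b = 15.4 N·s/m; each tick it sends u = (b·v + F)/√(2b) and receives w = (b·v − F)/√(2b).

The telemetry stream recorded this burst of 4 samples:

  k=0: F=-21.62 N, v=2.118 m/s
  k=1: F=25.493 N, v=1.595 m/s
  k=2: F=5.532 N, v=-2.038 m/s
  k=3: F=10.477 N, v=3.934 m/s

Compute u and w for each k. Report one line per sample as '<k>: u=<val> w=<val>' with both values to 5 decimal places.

0: u=1.98156 w=9.77287
1: u=9.01947 w=-0.16757
2: u=-4.65842 w=-6.65202
3: u=12.80423 w=9.02858

k=0: b·v=15.4×2.118=32.61720; √(2b)=5.54977; u=(32.61720+(-21.62))/5.54977=1.98156, w=(32.61720−(-21.62))/5.54977=9.77287
k=1: b·v=15.4×1.595=24.56300; √(2b)=5.54977; u=(24.56300+25.493)/5.54977=9.01947, w=(24.56300−25.493)/5.54977=-0.16757
k=2: b·v=15.4×(-2.038)=-31.38520; √(2b)=5.54977; u=(-31.38520+5.532)/5.54977=-4.65842, w=(-31.38520−5.532)/5.54977=-6.65202
k=3: b·v=15.4×3.934=60.58360; √(2b)=5.54977; u=(60.58360+10.477)/5.54977=12.80423, w=(60.58360−10.477)/5.54977=9.02858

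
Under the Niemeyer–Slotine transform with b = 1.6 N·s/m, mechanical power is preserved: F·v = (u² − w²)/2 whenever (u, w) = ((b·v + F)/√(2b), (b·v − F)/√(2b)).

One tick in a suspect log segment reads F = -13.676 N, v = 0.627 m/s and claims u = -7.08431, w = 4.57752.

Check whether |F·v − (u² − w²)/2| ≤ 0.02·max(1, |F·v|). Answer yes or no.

no

F·v = (-13.676)×0.627 = -8.57485 W.
(u² − w²)/2 = (50.18745 − 20.95369)/2 = 14.61688 W.
|Δ| = 23.19173;  2% of max(1, |F·v|) = 0.17150.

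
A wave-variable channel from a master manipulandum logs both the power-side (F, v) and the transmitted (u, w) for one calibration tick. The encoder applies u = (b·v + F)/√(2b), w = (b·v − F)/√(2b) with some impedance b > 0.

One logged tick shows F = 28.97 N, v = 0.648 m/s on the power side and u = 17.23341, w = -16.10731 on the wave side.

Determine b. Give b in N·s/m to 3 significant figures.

b = 1.51 N·s/m

u + w = 1.12610;  u + w = √(2b)·v, so √(2b) = 1.12610/0.648 = 1.73781.
b = (√(2b))²/2 = 3.01998/2 = 1.50999.
(Check via u − w = 2F/√(2b): u − w = 33.34072, 2F/√(2b) = 33.34084.)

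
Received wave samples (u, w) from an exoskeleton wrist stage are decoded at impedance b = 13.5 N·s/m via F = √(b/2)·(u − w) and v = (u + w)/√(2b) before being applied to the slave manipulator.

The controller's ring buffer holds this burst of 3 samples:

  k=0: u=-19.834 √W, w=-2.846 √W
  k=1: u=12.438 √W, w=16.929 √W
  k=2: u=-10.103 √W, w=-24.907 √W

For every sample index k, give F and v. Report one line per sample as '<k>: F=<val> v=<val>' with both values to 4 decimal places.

k=0: u−w=-16.9880, u+w=-22.6800; √(b/2)=2.5981, √(2b)=5.1962; F=2.5981×(-16.988)=-44.1361, v=-22.6800/5.1962=-4.3648
k=1: u−w=-4.4910, u+w=29.3670; √(b/2)=2.5981, √(2b)=5.1962; F=2.5981×(-4.491)=-11.6680, v=29.3670/5.1962=5.6517
k=2: u−w=14.8040, u+w=-35.0100; √(b/2)=2.5981, √(2b)=5.1962; F=2.5981×14.804=38.4619, v=-35.0100/5.1962=-6.7377

0: F=-44.1361 v=-4.3648
1: F=-11.6680 v=5.6517
2: F=38.4619 v=-6.7377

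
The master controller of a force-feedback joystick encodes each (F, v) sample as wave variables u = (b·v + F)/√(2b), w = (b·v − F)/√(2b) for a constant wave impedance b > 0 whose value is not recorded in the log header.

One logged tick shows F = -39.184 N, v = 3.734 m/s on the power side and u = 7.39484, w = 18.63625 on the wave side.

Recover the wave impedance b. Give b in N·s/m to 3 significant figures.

b = 24.3 N·s/m

u + w = 26.0311;  u + w = √(2b)·v, so √(2b) = 26.0311/3.734 = 6.9714.
b = (√(2b))²/2 = 48.6000/2 = 24.3000.
(Check via u − w = 2F/√(2b): u − w = -11.2414, 2F/√(2b) = -11.2414.)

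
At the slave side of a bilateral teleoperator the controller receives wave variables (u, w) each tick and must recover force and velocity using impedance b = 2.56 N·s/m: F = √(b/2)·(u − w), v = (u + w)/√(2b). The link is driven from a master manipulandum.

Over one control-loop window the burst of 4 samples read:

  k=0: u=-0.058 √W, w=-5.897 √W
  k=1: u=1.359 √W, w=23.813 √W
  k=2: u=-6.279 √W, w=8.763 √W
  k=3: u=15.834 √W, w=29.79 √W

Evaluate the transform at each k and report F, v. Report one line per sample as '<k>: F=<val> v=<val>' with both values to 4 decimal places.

0: F=6.6061 v=-2.6318
1: F=-25.4038 v=11.1246
2: F=-17.0181 v=1.0978
3: F=-15.7894 v=20.1631

k=0: u−w=5.8390, u+w=-5.9550; √(b/2)=1.1314, √(2b)=2.2627; F=1.1314×5.839=6.6061, v=-5.9550/2.2627=-2.6318
k=1: u−w=-22.4540, u+w=25.1720; √(b/2)=1.1314, √(2b)=2.2627; F=1.1314×(-22.454)=-25.4038, v=25.1720/2.2627=11.1246
k=2: u−w=-15.0420, u+w=2.4840; √(b/2)=1.1314, √(2b)=2.2627; F=1.1314×(-15.042)=-17.0181, v=2.4840/2.2627=1.0978
k=3: u−w=-13.9560, u+w=45.6240; √(b/2)=1.1314, √(2b)=2.2627; F=1.1314×(-13.956)=-15.7894, v=45.6240/2.2627=20.1631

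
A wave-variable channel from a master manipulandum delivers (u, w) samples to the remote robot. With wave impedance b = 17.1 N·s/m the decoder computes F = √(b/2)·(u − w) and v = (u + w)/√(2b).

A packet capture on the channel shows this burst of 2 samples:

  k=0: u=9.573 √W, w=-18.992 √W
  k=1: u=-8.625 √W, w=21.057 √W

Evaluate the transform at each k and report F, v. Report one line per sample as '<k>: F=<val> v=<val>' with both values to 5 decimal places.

0: F=83.52515 v=-1.61062
1: F=-86.79130 v=2.12583

k=0: u−w=28.56500, u+w=-9.41900; √(b/2)=2.92404, √(2b)=5.84808; F=2.92404×28.565=83.52515, v=-9.41900/5.84808=-1.61062
k=1: u−w=-29.68200, u+w=12.43200; √(b/2)=2.92404, √(2b)=5.84808; F=2.92404×(-29.682)=-86.79130, v=12.43200/5.84808=2.12583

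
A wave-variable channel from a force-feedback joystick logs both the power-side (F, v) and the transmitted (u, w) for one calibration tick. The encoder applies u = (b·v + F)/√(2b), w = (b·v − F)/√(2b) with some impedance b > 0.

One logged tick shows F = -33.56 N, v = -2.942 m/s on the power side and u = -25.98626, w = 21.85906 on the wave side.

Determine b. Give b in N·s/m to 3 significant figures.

u + w = -4.12720;  u + w = √(2b)·v, so √(2b) = -4.12720/(-2.942) = 1.40286.
b = (√(2b))²/2 = 1.96800/2 = 0.98400.
(Check via u − w = 2F/√(2b): u − w = -47.84532, 2F/√(2b) = -47.84528.)

b = 0.984 N·s/m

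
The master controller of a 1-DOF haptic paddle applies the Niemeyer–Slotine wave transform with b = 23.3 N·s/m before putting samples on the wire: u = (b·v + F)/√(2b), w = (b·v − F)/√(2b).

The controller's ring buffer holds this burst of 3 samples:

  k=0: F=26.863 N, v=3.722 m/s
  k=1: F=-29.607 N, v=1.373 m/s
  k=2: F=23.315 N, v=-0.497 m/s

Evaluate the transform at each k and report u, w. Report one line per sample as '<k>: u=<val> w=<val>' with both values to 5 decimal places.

0: u=16.63912 w=8.76881
1: u=0.34922 w=9.02346
2: u=1.71904 w=-5.11177

k=0: b·v=23.3×3.722=86.72260; √(2b)=6.82642; u=(86.72260+26.863)/6.82642=16.63912, w=(86.72260−26.863)/6.82642=8.76881
k=1: b·v=23.3×1.373=31.99090; √(2b)=6.82642; u=(31.99090+(-29.607))/6.82642=0.34922, w=(31.99090−(-29.607))/6.82642=9.02346
k=2: b·v=23.3×(-0.497)=-11.58010; √(2b)=6.82642; u=(-11.58010+23.315)/6.82642=1.71904, w=(-11.58010−23.315)/6.82642=-5.11177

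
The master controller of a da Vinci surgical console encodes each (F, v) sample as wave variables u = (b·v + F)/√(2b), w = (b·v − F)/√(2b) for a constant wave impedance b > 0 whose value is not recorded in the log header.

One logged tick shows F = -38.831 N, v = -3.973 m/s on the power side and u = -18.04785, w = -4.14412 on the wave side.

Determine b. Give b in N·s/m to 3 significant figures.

u + w = -22.1920;  u + w = √(2b)·v, so √(2b) = -22.1920/(-3.973) = 5.5857.
b = (√(2b))²/2 = 31.2000/2 = 15.6000.
(Check via u − w = 2F/√(2b): u − w = -13.9037, 2F/√(2b) = -13.9037.)

b = 15.6 N·s/m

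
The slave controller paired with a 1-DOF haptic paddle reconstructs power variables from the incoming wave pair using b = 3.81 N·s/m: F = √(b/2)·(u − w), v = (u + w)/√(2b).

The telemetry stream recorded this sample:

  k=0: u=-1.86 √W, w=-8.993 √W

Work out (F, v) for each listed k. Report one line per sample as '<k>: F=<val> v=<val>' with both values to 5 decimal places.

k=0: u−w=7.13300, u+w=-10.85300; √(b/2)=1.38022, √(2b)=2.76043; F=1.38022×7.133=9.84509, v=-10.85300/2.76043=-3.93163

0: F=9.84509 v=-3.93163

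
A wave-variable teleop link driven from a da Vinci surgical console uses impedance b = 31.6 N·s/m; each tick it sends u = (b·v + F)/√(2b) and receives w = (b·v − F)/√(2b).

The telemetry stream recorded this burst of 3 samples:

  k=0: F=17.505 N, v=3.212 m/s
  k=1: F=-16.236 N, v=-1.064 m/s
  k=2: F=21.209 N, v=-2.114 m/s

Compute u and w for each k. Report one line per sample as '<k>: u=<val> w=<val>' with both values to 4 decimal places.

k=0: b·v=31.6×3.212=101.4992; √(2b)=7.9498; u=(101.4992+17.505)/7.9498=14.9694, w=(101.4992−17.505)/7.9498=10.5655
k=1: b·v=31.6×(-1.064)=-33.6224; √(2b)=7.9498; u=(-33.6224+(-16.236))/7.9498=-6.2716, w=(-33.6224−(-16.236))/7.9498=-2.1870
k=2: b·v=31.6×(-2.114)=-66.8024; √(2b)=7.9498; u=(-66.8024+21.209)/7.9498=-5.7351, w=(-66.8024−21.209)/7.9498=-11.0708

0: u=14.9694 w=10.5655
1: u=-6.2716 w=-2.1870
2: u=-5.7351 w=-11.0708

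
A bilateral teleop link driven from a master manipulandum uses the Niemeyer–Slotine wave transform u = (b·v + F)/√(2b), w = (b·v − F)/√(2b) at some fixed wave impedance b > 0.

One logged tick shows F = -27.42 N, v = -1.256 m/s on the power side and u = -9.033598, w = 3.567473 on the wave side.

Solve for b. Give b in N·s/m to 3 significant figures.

u + w = -5.466125;  u + w = √(2b)·v, so √(2b) = -5.466125/(-1.256) = 4.352010.
b = (√(2b))²/2 = 18.939994/2 = 9.469997.
(Check via u − w = 2F/√(2b): u − w = -12.601071, 2F/√(2b) = -12.601073.)

b = 9.47 N·s/m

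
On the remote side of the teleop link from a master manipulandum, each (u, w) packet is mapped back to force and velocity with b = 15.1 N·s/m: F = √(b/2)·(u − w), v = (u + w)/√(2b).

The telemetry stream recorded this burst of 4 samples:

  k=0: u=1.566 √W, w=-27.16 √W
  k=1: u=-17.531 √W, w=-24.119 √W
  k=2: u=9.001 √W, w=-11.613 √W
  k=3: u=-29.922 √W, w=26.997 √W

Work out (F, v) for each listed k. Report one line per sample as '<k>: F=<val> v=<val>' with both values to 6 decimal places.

k=0: u−w=28.726000, u+w=-25.594000; √(b/2)=2.747726, √(2b)=5.495453; F=2.747726×28.726=78.931187, v=-25.594000/5.495453=-4.657305
k=1: u−w=6.588000, u+w=-41.650000; √(b/2)=2.747726, √(2b)=5.495453; F=2.747726×6.588=18.102021, v=-41.650000/5.495453=-7.578993
k=2: u−w=20.614000, u+w=-2.612000; √(b/2)=2.747726, √(2b)=5.495453; F=2.747726×20.614=56.641631, v=-2.612000/5.495453=-0.475302
k=3: u−w=-56.919000, u+w=-2.925000; √(b/2)=2.747726, √(2b)=5.495453; F=2.747726×(-56.919)=-156.397835, v=-2.925000/5.495453=-0.532258

0: F=78.931187 v=-4.657305
1: F=18.102021 v=-7.578993
2: F=56.641631 v=-0.475302
3: F=-156.397835 v=-0.532258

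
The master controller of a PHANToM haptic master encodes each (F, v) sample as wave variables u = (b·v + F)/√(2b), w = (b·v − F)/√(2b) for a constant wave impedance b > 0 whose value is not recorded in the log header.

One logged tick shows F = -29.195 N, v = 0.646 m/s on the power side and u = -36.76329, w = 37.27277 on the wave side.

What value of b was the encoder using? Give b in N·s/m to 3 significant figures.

u + w = 0.5095;  u + w = √(2b)·v, so √(2b) = 0.5095/0.646 = 0.7887.
b = (√(2b))²/2 = 0.6220/2 = 0.3110.
(Check via u − w = 2F/√(2b): u − w = -74.0361, 2F/√(2b) = -74.0362.)

b = 0.311 N·s/m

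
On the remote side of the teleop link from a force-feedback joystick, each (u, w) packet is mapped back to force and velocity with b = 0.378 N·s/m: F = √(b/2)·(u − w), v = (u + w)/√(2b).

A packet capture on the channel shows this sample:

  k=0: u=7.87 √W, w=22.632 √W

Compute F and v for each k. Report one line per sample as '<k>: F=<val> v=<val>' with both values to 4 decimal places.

k=0: u−w=-14.7620, u+w=30.5020; √(b/2)=0.4347, √(2b)=0.8695; F=0.4347×(-14.762)=-6.4177, v=30.5020/0.8695=35.0806

0: F=-6.4177 v=35.0806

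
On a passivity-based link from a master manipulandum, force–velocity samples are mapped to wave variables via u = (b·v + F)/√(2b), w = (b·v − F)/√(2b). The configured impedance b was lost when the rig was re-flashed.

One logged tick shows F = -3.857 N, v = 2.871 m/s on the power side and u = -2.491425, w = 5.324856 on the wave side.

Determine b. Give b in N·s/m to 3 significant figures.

b = 0.487 N·s/m

u + w = 2.833431;  u + w = √(2b)·v, so √(2b) = 2.833431/2.871 = 0.986914.
b = (√(2b))²/2 = 0.974000/2 = 0.487000.
(Check via u − w = 2F/√(2b): u − w = -7.816281, 2F/√(2b) = -7.816281.)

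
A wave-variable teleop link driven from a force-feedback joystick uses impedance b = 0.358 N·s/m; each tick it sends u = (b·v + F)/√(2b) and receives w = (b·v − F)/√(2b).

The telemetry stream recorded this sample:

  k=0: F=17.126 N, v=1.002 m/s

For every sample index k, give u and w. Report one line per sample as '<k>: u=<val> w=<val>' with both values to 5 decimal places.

k=0: b·v=0.358×1.002=0.35872; √(2b)=0.84617; u=(0.35872+17.126)/0.84617=20.66341, w=(0.35872−17.126)/0.84617=-19.81555

0: u=20.66341 w=-19.81555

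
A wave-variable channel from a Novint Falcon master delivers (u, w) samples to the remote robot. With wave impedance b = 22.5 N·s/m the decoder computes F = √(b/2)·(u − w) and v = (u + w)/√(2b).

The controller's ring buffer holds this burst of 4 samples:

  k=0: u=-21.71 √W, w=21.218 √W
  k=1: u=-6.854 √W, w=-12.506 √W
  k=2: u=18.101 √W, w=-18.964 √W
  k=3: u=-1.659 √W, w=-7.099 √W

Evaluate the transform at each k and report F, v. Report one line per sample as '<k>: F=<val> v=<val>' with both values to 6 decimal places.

0: F=-143.984889 v=-0.073343
1: F=18.957384 v=-2.886018
2: F=124.319789 v=-0.128648
3: F=18.246315 v=-1.305566

k=0: u−w=-42.928000, u+w=-0.492000; √(b/2)=3.354102, √(2b)=6.708204; F=3.354102×(-42.928)=-143.984889, v=-0.492000/6.708204=-0.073343
k=1: u−w=5.652000, u+w=-19.360000; √(b/2)=3.354102, √(2b)=6.708204; F=3.354102×5.652=18.957384, v=-19.360000/6.708204=-2.886018
k=2: u−w=37.065000, u+w=-0.863000; √(b/2)=3.354102, √(2b)=6.708204; F=3.354102×37.065=124.319789, v=-0.863000/6.708204=-0.128648
k=3: u−w=5.440000, u+w=-8.758000; √(b/2)=3.354102, √(2b)=6.708204; F=3.354102×5.44=18.246315, v=-8.758000/6.708204=-1.305566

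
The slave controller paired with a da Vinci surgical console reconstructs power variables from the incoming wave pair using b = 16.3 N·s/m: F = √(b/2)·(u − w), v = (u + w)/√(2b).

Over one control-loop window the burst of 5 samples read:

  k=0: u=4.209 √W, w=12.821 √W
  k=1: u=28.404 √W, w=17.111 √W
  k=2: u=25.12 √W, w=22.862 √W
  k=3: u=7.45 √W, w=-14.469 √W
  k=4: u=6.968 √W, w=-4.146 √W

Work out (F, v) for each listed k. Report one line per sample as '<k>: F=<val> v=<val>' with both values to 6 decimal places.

k=0: u−w=-8.612000, u+w=17.030000; √(b/2)=2.854820, √(2b)=5.709641; F=2.854820×(-8.612)=-24.585714, v=17.030000/5.709641=2.982674
k=1: u−w=11.293000, u+w=45.515000; √(b/2)=2.854820, √(2b)=5.709641; F=2.854820×11.293=32.239488, v=45.515000/5.709641=7.971605
k=2: u−w=2.258000, u+w=47.982000; √(b/2)=2.854820, √(2b)=5.709641; F=2.854820×2.258=6.446185, v=47.982000/5.709641=8.403681
k=3: u−w=21.919000, u+w=-7.019000; √(b/2)=2.854820, √(2b)=5.709641; F=2.854820×21.919=62.574810, v=-7.019000/5.709641=-1.229324
k=4: u−w=11.114000, u+w=2.822000; √(b/2)=2.854820, √(2b)=5.709641; F=2.854820×11.114=31.728475, v=2.822000/5.709641=0.494252

0: F=-24.585714 v=2.982674
1: F=32.239488 v=7.971605
2: F=6.446185 v=8.403681
3: F=62.574810 v=-1.229324
4: F=31.728475 v=0.494252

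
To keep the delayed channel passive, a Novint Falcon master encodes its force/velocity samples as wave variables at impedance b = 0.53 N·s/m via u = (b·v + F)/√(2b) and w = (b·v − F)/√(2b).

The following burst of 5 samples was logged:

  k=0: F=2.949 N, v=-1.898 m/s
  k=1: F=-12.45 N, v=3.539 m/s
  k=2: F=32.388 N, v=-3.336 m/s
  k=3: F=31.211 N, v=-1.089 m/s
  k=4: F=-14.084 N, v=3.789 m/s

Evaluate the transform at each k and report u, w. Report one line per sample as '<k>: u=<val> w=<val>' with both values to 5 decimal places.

k=0: b·v=0.53×(-1.898)=-1.00594; √(2b)=1.02956; u=(-1.00594+2.949)/1.02956=1.88727, w=(-1.00594−2.949)/1.02956=-3.84138
k=1: b·v=0.53×3.539=1.87567; √(2b)=1.02956; u=(1.87567+(-12.45))/1.02956=-10.27070, w=(1.87567−(-12.45))/1.02956=13.91432
k=2: b·v=0.53×(-3.336)=-1.76808; √(2b)=1.02956; u=(-1.76808+32.388)/1.02956=29.74070, w=(-1.76808−32.388)/1.02956=-33.17532
k=3: b·v=0.53×(-1.089)=-0.57717; √(2b)=1.02956; u=(-0.57717+31.211)/1.02956=29.75421, w=(-0.57717−31.211)/1.02956=-30.87540
k=4: b·v=0.53×3.789=2.00817; √(2b)=1.02956; u=(2.00817+(-14.084))/1.02956=-11.72908, w=(2.00817−(-14.084))/1.02956=15.63010

0: u=1.88727 w=-3.84138
1: u=-10.27070 w=13.91432
2: u=29.74070 w=-33.17532
3: u=29.75421 w=-30.87540
4: u=-11.72908 w=15.63010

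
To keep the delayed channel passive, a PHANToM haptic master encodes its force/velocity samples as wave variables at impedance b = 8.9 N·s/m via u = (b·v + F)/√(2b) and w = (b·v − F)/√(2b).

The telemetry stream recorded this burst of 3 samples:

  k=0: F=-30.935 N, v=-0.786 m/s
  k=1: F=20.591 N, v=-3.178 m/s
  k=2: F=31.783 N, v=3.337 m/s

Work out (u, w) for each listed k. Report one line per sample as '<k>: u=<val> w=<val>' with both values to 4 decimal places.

k=0: b·v=8.9×(-0.786)=-6.9954; √(2b)=4.2190; u=(-6.9954+(-30.935))/4.2190=-8.9904, w=(-6.9954−(-30.935))/4.2190=5.6742
k=1: b·v=8.9×(-3.178)=-28.2842; √(2b)=4.2190; u=(-28.2842+20.591)/4.2190=-1.8235, w=(-28.2842−20.591)/4.2190=-11.5845
k=2: b·v=8.9×3.337=29.6993; √(2b)=4.2190; u=(29.6993+31.783)/4.2190=14.5727, w=(29.6993−31.783)/4.2190=-0.4939

0: u=-8.9904 w=5.6742
1: u=-1.8235 w=-11.5845
2: u=14.5727 w=-0.4939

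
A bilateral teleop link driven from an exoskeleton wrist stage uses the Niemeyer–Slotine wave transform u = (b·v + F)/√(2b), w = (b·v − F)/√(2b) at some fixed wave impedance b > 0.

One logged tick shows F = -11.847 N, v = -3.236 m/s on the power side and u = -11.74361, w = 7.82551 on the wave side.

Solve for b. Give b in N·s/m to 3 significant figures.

b = 0.733 N·s/m

u + w = -3.9181;  u + w = √(2b)·v, so √(2b) = -3.9181/(-3.236) = 1.2108.
b = (√(2b))²/2 = 1.4660/2 = 0.7330.
(Check via u − w = 2F/√(2b): u − w = -19.5691, 2F/√(2b) = -19.5691.)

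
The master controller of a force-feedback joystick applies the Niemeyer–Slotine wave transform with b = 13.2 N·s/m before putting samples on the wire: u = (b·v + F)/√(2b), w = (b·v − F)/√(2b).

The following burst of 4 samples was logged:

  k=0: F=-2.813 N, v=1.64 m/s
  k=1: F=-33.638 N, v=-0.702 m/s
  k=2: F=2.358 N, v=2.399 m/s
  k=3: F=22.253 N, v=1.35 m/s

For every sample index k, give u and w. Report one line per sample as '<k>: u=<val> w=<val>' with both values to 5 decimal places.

0: u=3.66576 w=4.76072
1: u=-8.35026 w=4.74332
2: u=6.62207 w=5.70422
3: u=7.79920 w=-0.86277

k=0: b·v=13.2×1.64=21.64800; √(2b)=5.13809; u=(21.64800+(-2.813))/5.13809=3.66576, w=(21.64800−(-2.813))/5.13809=4.76072
k=1: b·v=13.2×(-0.702)=-9.26640; √(2b)=5.13809; u=(-9.26640+(-33.638))/5.13809=-8.35026, w=(-9.26640−(-33.638))/5.13809=4.74332
k=2: b·v=13.2×2.399=31.66680; √(2b)=5.13809; u=(31.66680+2.358)/5.13809=6.62207, w=(31.66680−2.358)/5.13809=5.70422
k=3: b·v=13.2×1.35=17.82000; √(2b)=5.13809; u=(17.82000+22.253)/5.13809=7.79920, w=(17.82000−22.253)/5.13809=-0.86277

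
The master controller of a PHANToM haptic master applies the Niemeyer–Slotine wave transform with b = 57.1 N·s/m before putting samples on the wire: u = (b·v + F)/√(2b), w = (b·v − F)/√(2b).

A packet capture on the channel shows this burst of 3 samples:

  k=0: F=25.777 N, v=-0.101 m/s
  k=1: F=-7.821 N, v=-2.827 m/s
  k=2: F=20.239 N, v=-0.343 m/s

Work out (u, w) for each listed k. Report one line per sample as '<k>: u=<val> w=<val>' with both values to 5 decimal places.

0: u=1.87246 w=-2.95179
1: u=-15.83715 w=-14.37342
2: u=0.06117 w=-3.72662

k=0: b·v=57.1×(-0.101)=-5.76710; √(2b)=10.68644; u=(-5.76710+25.777)/10.68644=1.87246, w=(-5.76710−25.777)/10.68644=-2.95179
k=1: b·v=57.1×(-2.827)=-161.42170; √(2b)=10.68644; u=(-161.42170+(-7.821))/10.68644=-15.83715, w=(-161.42170−(-7.821))/10.68644=-14.37342
k=2: b·v=57.1×(-0.343)=-19.58530; √(2b)=10.68644; u=(-19.58530+20.239)/10.68644=0.06117, w=(-19.58530−20.239)/10.68644=-3.72662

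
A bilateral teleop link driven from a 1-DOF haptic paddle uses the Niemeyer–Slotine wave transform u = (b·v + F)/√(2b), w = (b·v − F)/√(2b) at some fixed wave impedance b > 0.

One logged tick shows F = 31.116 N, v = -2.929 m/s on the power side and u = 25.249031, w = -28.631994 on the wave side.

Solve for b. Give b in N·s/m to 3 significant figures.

b = 0.667 N·s/m

u + w = -3.382963;  u + w = √(2b)·v, so √(2b) = -3.382963/(-2.929) = 1.154989.
b = (√(2b))²/2 = 1.334000/2 = 0.667000.
(Check via u − w = 2F/√(2b): u − w = 53.881025, 2F/√(2b) = 53.881029.)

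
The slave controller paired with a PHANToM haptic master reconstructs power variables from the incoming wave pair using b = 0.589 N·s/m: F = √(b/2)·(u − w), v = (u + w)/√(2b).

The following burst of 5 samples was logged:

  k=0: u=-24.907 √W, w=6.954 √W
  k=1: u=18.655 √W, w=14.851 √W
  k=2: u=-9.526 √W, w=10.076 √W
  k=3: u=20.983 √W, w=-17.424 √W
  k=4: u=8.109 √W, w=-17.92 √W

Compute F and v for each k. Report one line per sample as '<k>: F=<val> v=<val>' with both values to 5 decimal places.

0: F=-17.29028 v=-16.54110
1: F=2.06435 v=30.87095
2: F=-10.63758 v=0.50675
3: F=20.84265 v=3.27911
4: F=14.12538 v=-9.03942

k=0: u−w=-31.86100, u+w=-17.95300; √(b/2)=0.54268, √(2b)=1.08536; F=0.54268×(-31.861)=-17.29028, v=-17.95300/1.08536=-16.54110
k=1: u−w=3.80400, u+w=33.50600; √(b/2)=0.54268, √(2b)=1.08536; F=0.54268×3.804=2.06435, v=33.50600/1.08536=30.87095
k=2: u−w=-19.60200, u+w=0.55000; √(b/2)=0.54268, √(2b)=1.08536; F=0.54268×(-19.602)=-10.63758, v=0.55000/1.08536=0.50675
k=3: u−w=38.40700, u+w=3.55900; √(b/2)=0.54268, √(2b)=1.08536; F=0.54268×38.407=20.84265, v=3.55900/1.08536=3.27911
k=4: u−w=26.02900, u+w=-9.81100; √(b/2)=0.54268, √(2b)=1.08536; F=0.54268×26.029=14.12538, v=-9.81100/1.08536=-9.03942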